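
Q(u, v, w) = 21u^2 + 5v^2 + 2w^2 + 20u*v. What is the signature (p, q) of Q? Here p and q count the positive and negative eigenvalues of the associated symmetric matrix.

Write A = [[21, 10, 0], [10, 5, 0], [0, 0, 2]].
Applying the same elementary operations to the rows and columns of A produces a congruent diagonal matrix with entries 21, 5/21, 2.
So there are 3 positive pivots.

(3, 0)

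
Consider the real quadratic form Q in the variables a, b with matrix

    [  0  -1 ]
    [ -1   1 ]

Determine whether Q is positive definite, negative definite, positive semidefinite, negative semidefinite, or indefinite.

For the 2×2 matrix [[0, -1], [-1, 1]]: det = 0·1 − (-1)² = -1, trace = 1.
det < 0 so the eigenvalues have opposite signs; the form is indefinite.

indefinite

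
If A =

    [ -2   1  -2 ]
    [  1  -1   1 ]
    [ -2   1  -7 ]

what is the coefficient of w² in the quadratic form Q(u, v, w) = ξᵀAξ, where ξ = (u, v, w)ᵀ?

-7

The coefficient of w² is the diagonal entry A[3,3] = -7.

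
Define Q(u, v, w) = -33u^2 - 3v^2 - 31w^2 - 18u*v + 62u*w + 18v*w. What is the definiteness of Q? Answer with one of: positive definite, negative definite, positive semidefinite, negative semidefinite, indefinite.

The symmetric matrix of Q is A = [[-33, -9, 31], [-9, -3, 9], [31, 9, -31]].
Leading principal minors: Δ_1 = -33, Δ_2 = 18, Δ_3 = -24.
The signs alternate starting with Δ_1 < 0, so by Sylvester's criterion Q is negative definite.

negative definite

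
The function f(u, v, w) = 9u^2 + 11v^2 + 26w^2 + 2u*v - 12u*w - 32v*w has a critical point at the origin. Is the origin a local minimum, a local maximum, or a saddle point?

The Hessian at the origin is H = [[18, 2, -12], [2, 22, -32], [-12, -32, 52]].
Symmetric row and column elimination reduces H to a congruent diagonal form with pivots 18, 196/9, 40/49.
Counting signs: 3 positive.
H is positive definite, so the origin is a strict local minimum.

local minimum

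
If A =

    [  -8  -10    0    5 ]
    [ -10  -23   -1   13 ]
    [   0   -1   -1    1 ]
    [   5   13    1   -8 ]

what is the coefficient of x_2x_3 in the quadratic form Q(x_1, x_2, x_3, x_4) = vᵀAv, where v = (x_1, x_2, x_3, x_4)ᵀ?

The coefficient of x_2x_3 is A[2,3] + A[3,2] = 2·(-1) = -2.

-2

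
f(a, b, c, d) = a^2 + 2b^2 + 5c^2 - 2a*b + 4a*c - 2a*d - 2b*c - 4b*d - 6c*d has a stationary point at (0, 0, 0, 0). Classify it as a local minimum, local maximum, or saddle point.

saddle point

The Hessian at the origin is H = [[2, -2, 4, -2], [-2, 4, -2, -4], [4, -2, 10, -6], [-2, -4, -6, 0]].
H is indefinite, so the origin is a saddle point.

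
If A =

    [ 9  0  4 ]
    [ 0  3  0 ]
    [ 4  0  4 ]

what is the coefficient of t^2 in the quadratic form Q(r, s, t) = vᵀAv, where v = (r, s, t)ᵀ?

The coefficient of t^2 is the diagonal entry A[3,3] = 4.

4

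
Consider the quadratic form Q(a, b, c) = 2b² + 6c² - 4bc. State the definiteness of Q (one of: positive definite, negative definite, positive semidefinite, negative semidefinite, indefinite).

The associated matrix is A = [[0, 0, 0], [0, 2, -2], [0, -2, 6]].
Symmetric row and column elimination reduces A to a congruent diagonal form with pivots 0, 2, 4.
That gives 2 positive, 1 zero pivots.
Hence Q is positive semidefinite.

positive semidefinite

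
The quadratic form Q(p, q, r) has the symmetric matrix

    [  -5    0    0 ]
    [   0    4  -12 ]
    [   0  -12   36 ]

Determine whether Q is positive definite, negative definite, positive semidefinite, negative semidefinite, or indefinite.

Congruent diagonalization of A (simultaneous row and column reduction) yields pivots -5, 4, 0.
So there are 1 positive, 1 negative, 1 zero pivots.
Hence Q is indefinite.

indefinite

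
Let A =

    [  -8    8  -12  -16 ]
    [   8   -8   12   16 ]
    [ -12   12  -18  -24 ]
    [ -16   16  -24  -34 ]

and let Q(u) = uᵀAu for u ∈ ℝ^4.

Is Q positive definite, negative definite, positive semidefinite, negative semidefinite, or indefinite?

Row-reducing A symmetrically gives the diagonal entries -8, 0, 0, -2.
Counting signs: 2 negative, 2 zero.
Hence Q is negative semidefinite.

negative semidefinite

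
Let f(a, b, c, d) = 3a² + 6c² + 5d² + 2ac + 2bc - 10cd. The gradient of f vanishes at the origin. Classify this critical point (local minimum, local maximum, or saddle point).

The Hessian at the origin is H = [[6, 0, 2, 0], [0, 0, 2, 0], [2, 2, 12, -10], [0, 0, -10, 10]].
H is indefinite, so the origin is a saddle point.

saddle point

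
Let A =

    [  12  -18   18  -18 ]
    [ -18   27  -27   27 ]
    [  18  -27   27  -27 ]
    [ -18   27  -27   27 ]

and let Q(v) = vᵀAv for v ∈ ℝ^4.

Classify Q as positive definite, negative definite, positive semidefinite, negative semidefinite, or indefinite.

Applying the same elementary operations to the rows and columns of A produces a congruent diagonal matrix with entries 12, 0, 0, 0.
Counting signs: 1 positive, 3 zero.
Hence Q is positive semidefinite.

positive semidefinite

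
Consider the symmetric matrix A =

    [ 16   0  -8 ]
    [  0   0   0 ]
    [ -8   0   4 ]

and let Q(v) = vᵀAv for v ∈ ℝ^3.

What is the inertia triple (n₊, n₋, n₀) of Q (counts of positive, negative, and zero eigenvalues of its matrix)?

(1, 0, 2)

Congruent diagonalization of A (simultaneous row and column reduction) yields pivots 16, 0, 0.
So there are 1 positive, 2 zero pivots.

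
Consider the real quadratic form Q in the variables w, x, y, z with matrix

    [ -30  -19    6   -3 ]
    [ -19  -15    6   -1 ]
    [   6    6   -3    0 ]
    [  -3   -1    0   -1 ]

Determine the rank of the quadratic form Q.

An LDLᵀ factorisation of A has diagonal entries -30, -89/30, -15/89, -2/5.
That gives 4 negative pivots.
The rank is the number of nonzero pivots: 4.

4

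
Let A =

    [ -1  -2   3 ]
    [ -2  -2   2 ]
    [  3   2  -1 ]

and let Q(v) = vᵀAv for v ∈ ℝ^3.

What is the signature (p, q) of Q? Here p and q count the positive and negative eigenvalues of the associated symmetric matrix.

(1, 1)

Row-reducing A symmetrically gives the diagonal entries -1, 2, 0.
Counting signs: 1 positive, 1 negative, 1 zero.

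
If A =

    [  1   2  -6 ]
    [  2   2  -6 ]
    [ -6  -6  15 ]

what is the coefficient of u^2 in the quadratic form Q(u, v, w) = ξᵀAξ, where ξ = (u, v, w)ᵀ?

1

The coefficient of u^2 is the diagonal entry A[1,1] = 1.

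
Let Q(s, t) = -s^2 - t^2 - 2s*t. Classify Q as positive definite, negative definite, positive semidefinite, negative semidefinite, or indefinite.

The associated matrix is A = [[-1, -1], [-1, -1]].
Applying the same elementary operations to the rows and columns of A produces a congruent diagonal matrix with entries -1, 0.
So there are 1 negative, 1 zero pivots.
Hence Q is negative semidefinite.

negative semidefinite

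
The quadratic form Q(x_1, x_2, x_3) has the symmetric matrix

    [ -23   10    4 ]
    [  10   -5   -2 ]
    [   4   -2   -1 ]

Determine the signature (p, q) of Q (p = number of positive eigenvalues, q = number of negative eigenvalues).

Congruent diagonalization of A (simultaneous row and column reduction) yields pivots -23, -15/23, -1/5.
So there are 3 negative pivots.

(0, 3)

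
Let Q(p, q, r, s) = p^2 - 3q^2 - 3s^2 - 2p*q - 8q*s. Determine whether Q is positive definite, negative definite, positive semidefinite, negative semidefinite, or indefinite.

The symmetric matrix is A = [[1, -1, 0, 0], [-1, -3, 0, -4], [0, 0, 0, 0], [0, -4, 0, -3]].
Row-reducing A symmetrically gives the diagonal entries 1, -4, 0, 1.
Counting signs: 2 positive, 1 negative, 1 zero.
Hence Q is indefinite.

indefinite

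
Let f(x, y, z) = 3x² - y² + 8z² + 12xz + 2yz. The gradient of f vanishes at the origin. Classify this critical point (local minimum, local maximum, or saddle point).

The Hessian at the origin is H = [[6, 0, 12], [0, -2, 2], [12, 2, 16]].
Applying the same elementary operations to the rows and columns of H produces a congruent diagonal matrix with entries 6, -2, -6.
Counting signs: 1 positive, 2 negative.
H is indefinite, so the origin is a saddle point.

saddle point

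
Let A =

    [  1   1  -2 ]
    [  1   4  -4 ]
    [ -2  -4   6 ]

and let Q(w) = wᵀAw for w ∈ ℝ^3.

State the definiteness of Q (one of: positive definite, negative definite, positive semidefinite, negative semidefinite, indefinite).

positive definite

Row-reducing A symmetrically gives the diagonal entries 1, 3, 2/3.
That gives 3 positive pivots.
Hence Q is positive definite.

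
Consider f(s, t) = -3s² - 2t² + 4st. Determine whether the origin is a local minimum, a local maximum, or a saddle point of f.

The Hessian at the origin is H = [[-6, 4], [4, -4]].
det H = -6·-4 − (4)² = 8 > 0 and H[1,1] = -6 < 0, so H is negative definite.
Therefore the origin is a local maximum.

local maximum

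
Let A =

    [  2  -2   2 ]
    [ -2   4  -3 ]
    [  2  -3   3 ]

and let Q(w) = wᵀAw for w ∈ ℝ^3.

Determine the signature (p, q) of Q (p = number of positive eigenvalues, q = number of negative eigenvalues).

Symmetric row and column elimination reduces A to a congruent diagonal form with pivots 2, 2, 1/2.
So there are 3 positive pivots.

(3, 0)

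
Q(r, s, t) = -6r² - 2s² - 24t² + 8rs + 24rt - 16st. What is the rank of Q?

2

The symmetric matrix is A = [[-6, 4, 12], [4, -2, -8], [12, -8, -24]].
Applying the same elementary operations to the rows and columns of A produces a congruent diagonal matrix with entries -6, 2/3, 0.
That gives 1 positive, 1 negative, 1 zero pivots.
The rank is the number of nonzero pivots: 2.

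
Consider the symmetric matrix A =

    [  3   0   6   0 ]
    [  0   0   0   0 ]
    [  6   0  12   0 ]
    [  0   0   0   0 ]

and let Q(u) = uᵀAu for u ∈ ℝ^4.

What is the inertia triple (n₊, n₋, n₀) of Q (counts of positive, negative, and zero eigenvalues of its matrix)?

Congruent diagonalization of A (simultaneous row and column reduction) yields pivots 3, 0, 0, 0.
Counting signs: 1 positive, 3 zero.

(1, 0, 3)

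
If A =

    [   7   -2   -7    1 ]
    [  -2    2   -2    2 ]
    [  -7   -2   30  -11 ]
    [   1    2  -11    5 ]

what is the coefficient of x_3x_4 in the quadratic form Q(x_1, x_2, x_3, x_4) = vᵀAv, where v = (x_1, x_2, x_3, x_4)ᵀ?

The coefficient of x_3x_4 is A[3,4] + A[4,3] = 2·(-11) = -22.

-22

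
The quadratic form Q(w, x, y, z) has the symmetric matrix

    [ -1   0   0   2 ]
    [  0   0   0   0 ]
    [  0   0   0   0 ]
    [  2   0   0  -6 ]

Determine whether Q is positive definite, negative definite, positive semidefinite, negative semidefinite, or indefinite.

Applying the same elementary operations to the rows and columns of A produces a congruent diagonal matrix with entries -1, 0, 0, -2.
So there are 2 negative, 2 zero pivots.
Hence Q is negative semidefinite.

negative semidefinite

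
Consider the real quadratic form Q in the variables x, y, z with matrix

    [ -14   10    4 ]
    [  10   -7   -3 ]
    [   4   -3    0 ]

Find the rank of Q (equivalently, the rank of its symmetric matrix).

An LDLᵀ factorisation of A has diagonal entries -14, 1/7, 1.
That gives 2 positive, 1 negative pivots.
The rank is the number of nonzero pivots: 3.

3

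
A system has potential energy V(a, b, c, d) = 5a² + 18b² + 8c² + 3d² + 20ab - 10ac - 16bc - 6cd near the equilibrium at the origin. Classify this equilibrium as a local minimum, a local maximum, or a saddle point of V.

The Hessian at the origin is H = [[10, 20, -10, 0], [20, 36, -16, 0], [-10, -16, 16, -6], [0, 0, -6, 6]].
Congruent diagonalization of H (simultaneous row and column reduction) yields pivots 10, -4, 10, 12/5.
Counting signs: 3 positive, 1 negative.
H is indefinite, so the origin is a saddle point.

saddle point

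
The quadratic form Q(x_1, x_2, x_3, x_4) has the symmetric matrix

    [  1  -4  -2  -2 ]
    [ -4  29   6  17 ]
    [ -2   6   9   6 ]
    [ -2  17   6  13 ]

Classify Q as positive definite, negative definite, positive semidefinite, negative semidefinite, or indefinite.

Leading principal minors: Δ_1 = 1, Δ_2 = 13, Δ_3 = 61, Δ_4 = 20.
All leading principal minors are positive, so by Sylvester's criterion Q is positive definite.

positive definite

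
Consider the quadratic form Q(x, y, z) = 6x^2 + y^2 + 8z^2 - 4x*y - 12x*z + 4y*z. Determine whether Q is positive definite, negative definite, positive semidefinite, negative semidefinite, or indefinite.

Write A = [[6, -2, -6], [-2, 1, 2], [-6, 2, 8]].
Congruent diagonalization of A (simultaneous row and column reduction) yields pivots 6, 1/3, 2.
So there are 3 positive pivots.
Hence Q is positive definite.

positive definite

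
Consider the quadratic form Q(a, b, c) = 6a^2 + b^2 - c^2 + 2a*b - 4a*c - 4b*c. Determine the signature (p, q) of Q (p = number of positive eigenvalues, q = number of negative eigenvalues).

Write A = [[6, 1, -2], [1, 1, -2], [-2, -2, -1]].
Symmetric row and column elimination reduces A to a congruent diagonal form with pivots 6, 5/6, -5.
That gives 2 positive, 1 negative pivots.

(2, 1)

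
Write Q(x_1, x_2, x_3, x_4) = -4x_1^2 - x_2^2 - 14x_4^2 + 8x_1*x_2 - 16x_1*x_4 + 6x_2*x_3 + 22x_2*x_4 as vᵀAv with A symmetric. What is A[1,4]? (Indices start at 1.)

-8

The coefficient of x_1·x_4 in Q is -16. For a symmetric A this equals A[1,4] + A[4,1] = 2·A[1,4].
So A[1,4] = -16/2 = -8.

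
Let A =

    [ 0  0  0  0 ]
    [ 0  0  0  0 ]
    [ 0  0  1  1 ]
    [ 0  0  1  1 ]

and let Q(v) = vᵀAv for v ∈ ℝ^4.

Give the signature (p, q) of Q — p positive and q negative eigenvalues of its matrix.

Congruent diagonalization of A (simultaneous row and column reduction) yields pivots 0, 0, 1, 0.
That gives 1 positive, 3 zero pivots.

(1, 0)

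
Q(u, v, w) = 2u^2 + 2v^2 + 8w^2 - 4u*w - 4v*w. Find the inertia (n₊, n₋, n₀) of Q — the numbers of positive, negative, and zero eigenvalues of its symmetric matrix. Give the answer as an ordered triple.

(3, 0, 0)

The symmetric matrix is A = [[2, 0, -2], [0, 2, -2], [-2, -2, 8]].
Row-reducing A symmetrically gives the diagonal entries 2, 2, 4.
So there are 3 positive pivots.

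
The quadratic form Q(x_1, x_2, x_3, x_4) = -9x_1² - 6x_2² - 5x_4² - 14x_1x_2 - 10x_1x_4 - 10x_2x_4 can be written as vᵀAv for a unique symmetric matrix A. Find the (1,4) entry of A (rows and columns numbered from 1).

-5

The coefficient of x_1·x_4 in Q is -10. For a symmetric A this equals A[1,4] + A[4,1] = 2·A[1,4].
So A[1,4] = -10/2 = -5.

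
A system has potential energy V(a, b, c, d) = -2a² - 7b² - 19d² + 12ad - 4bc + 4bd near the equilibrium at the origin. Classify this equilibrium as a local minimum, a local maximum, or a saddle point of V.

The Hessian at the origin is H = [[-4, 0, 0, 12], [0, -14, -4, 4], [0, -4, 0, 0], [12, 4, 0, -38]].
Symmetric row and column elimination reduces H to a congruent diagonal form with pivots -4, -14, 8/7, -2.
That gives 1 positive, 3 negative pivots.
H is indefinite, so the origin is a saddle point.

saddle point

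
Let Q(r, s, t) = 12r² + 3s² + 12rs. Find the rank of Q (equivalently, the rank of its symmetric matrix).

1

The symmetric matrix is A = [[12, 6, 0], [6, 3, 0], [0, 0, 0]].
Symmetric row and column elimination reduces A to a congruent diagonal form with pivots 12, 0, 0.
So there are 1 positive, 2 zero pivots.
The rank is the number of nonzero pivots: 1.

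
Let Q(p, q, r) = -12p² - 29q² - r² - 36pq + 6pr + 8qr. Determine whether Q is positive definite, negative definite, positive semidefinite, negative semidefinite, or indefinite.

negative definite

The symmetric matrix of Q is A = [[-12, -18, 3], [-18, -29, 4], [3, 4, -1]].
Leading principal minors: Δ_1 = -12, Δ_2 = 24, Δ_3 = -3.
The signs alternate starting with Δ_1 < 0, so by Sylvester's criterion Q is negative definite.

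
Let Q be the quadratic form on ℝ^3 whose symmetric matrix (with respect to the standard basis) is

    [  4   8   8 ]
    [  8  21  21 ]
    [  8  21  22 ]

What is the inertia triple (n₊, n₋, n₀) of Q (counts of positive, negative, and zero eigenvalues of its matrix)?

Symmetric row and column elimination reduces A to a congruent diagonal form with pivots 4, 5, 1.
So there are 3 positive pivots.

(3, 0, 0)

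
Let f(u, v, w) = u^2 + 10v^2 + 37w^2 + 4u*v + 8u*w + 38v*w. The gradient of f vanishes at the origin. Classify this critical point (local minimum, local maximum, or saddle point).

local minimum

The Hessian at the origin is H = [[2, 4, 8], [4, 20, 38], [8, 38, 74]].
Congruent diagonalization of H (simultaneous row and column reduction) yields pivots 2, 12, 5/3.
That gives 3 positive pivots.
H is positive definite, so the origin is a strict local minimum.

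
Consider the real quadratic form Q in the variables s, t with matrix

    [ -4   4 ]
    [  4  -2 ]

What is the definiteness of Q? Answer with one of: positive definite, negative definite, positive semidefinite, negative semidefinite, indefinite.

indefinite

Symmetric row and column elimination reduces A to a congruent diagonal form with pivots -4, 2.
So there are 1 positive, 1 negative pivots.
Hence Q is indefinite.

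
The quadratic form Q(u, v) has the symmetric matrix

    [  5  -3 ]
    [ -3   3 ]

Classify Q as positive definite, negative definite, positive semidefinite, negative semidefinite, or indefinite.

positive definite

Leading principal minors: Δ_1 = 5, Δ_2 = 6.
All leading principal minors are positive, so by Sylvester's criterion Q is positive definite.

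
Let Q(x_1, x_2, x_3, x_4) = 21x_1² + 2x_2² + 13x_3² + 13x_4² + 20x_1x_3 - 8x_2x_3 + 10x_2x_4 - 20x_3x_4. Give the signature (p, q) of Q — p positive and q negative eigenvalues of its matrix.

Write A = [[21, 0, 10, 0], [0, 2, -4, 5], [10, -4, 13, -10], [0, 5, -10, 13]].
Applying the same elementary operations to the rows and columns of A produces a congruent diagonal matrix with entries 21, 2, 5/21, 1/2.
That gives 4 positive pivots.

(4, 0)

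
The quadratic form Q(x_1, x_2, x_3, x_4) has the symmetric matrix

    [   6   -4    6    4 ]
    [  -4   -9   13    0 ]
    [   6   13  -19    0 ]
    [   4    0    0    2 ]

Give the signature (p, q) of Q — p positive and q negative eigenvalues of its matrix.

Applying the same elementary operations to the rows and columns of A produces a congruent diagonal matrix with entries 6, -35/3, -8/35, 0.
So there are 1 positive, 2 negative, 1 zero pivots.

(1, 2)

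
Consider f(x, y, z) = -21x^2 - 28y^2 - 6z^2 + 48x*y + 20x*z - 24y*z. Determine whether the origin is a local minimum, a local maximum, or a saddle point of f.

The Hessian at the origin is H = [[-42, 48, 20], [48, -56, -24], [20, -24, -12]].
Symmetric row and column elimination reduces H to a congruent diagonal form with pivots -42, -8/7, -4/3.
That gives 3 negative pivots.
H is negative definite, so the origin is a strict local maximum.

local maximum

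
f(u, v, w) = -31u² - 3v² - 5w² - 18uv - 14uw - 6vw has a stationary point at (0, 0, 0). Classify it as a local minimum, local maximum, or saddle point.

The Hessian at the origin is H = [[-62, -18, -14], [-18, -6, -6], [-14, -6, -10]].
Row-reducing H symmetrically gives the diagonal entries -62, -24/31, -2.
So there are 3 negative pivots.
H is negative definite, so the origin is a strict local maximum.

local maximum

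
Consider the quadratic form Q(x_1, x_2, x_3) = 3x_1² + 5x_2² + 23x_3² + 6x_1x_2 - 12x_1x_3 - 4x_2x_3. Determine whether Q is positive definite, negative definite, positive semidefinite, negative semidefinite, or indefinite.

positive definite

The symmetric matrix of Q is A = [[3, 3, -6], [3, 5, -2], [-6, -2, 23]].
Leading principal minors: Δ_1 = 3, Δ_2 = 6, Δ_3 = 18.
All leading principal minors are positive, so by Sylvester's criterion Q is positive definite.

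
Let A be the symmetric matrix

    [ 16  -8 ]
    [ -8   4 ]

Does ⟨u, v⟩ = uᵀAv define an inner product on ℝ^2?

For the 2×2 matrix [[16, -8], [-8, 4]]: det = 16·4 − (-8)² = 0, trace = 20.
det = 0 so one eigenvalue is zero; the form is semidefinite with the sign of the trace.
⟨·,·⟩ is an inner product exactly when A is positive definite.

no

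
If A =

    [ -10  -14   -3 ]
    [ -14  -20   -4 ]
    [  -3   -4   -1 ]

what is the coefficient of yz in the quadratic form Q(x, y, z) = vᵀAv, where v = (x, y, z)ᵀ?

-8

The coefficient of yz is A[2,3] + A[3,2] = 2·(-4) = -8.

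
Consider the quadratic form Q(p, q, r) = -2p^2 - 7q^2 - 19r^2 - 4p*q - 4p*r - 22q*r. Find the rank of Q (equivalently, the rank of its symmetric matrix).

The associated matrix is A = [[-2, -2, -2], [-2, -7, -11], [-2, -11, -19]].
Applying the same elementary operations to the rows and columns of A produces a congruent diagonal matrix with entries -2, -5, -4/5.
So there are 3 negative pivots.
The rank is the number of nonzero pivots: 3.

3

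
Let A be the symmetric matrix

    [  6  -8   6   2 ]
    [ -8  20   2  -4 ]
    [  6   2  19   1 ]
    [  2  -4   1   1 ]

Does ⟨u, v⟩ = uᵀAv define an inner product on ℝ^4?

yes

Congruent diagonalization of A (simultaneous row and column reduction) yields pivots 6, 28/3, 16/7, 1/16.
Counting signs: 4 positive.
Hence Q is positive definite.
⟨·,·⟩ is an inner product exactly when A is positive definite.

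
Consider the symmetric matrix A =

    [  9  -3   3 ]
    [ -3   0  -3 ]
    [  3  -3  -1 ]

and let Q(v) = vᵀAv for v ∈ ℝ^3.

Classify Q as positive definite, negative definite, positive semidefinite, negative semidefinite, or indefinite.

indefinite

Applying the same elementary operations to the rows and columns of A produces a congruent diagonal matrix with entries 9, -1, 2.
So there are 2 positive, 1 negative pivots.
Hence Q is indefinite.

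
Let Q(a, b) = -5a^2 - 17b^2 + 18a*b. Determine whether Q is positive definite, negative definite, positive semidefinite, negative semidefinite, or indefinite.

negative definite

The symmetric matrix of Q is [[-5, 9], [9, -17]].
For the 2×2 matrix [[-5, 9], [9, -17]]: det = -5·-17 − (9)² = 4, trace = -22.
det > 0 so both eigenvalues share the sign of the trace; trace = -22 < 0 ⇒ both negative.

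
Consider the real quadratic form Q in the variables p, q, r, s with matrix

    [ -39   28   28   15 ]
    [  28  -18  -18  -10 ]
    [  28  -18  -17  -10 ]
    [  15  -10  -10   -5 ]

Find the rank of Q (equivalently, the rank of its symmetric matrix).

Congruent diagonalization of A (simultaneous row and column reduction) yields pivots -39, 82/39, 1, 20/41.
Counting signs: 3 positive, 1 negative.
The rank is the number of nonzero pivots: 4.

4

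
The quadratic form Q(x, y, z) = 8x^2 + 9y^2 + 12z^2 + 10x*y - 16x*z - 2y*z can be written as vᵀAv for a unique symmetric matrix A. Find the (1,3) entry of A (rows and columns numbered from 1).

The coefficient of x·z in Q is -16. For a symmetric A this equals A[1,3] + A[3,1] = 2·A[1,3].
So A[1,3] = -16/2 = -8.

-8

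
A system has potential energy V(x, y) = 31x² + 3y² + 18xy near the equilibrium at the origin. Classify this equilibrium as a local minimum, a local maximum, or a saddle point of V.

local minimum

The Hessian at the origin is H = [[62, 18], [18, 6]].
det H = 62·6 − (18)² = 48 > 0 and H[1,1] = 62 > 0, so H is positive definite.
Therefore the origin is a local minimum.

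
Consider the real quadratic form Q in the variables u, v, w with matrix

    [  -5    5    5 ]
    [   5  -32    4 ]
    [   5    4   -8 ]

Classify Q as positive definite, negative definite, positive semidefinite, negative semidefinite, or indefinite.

negative semidefinite

Congruent diagonalization of A (simultaneous row and column reduction) yields pivots -5, -27, 0.
So there are 2 negative, 1 zero pivots.
Hence Q is negative semidefinite.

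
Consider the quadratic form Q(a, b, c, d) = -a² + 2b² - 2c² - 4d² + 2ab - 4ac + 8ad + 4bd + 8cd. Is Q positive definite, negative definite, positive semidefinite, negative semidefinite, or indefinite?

The symmetric matrix is A = [[-1, 1, -2, 4], [1, 2, 0, 2], [-2, 0, -2, 4], [4, 2, 4, -4]].
Congruent diagonalization of A (simultaneous row and column reduction) yields pivots -1, 3, 2/3, 0.
Counting signs: 2 positive, 1 negative, 1 zero.
Hence Q is indefinite.

indefinite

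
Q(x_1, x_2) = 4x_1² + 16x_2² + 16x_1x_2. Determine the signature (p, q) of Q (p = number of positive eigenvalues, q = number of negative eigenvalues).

(1, 0)

Write A = [[4, 8], [8, 16]].
Applying the same elementary operations to the rows and columns of A produces a congruent diagonal matrix with entries 4, 0.
Counting signs: 1 positive, 1 zero.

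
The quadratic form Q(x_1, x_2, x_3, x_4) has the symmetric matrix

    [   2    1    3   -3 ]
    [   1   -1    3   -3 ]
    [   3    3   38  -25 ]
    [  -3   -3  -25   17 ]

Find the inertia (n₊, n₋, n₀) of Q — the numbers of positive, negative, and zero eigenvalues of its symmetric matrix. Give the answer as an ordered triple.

Symmetric row and column elimination reduces A to a congruent diagonal form with pivots 2, -3/2, 35, 6/35.
So there are 3 positive, 1 negative pivots.

(3, 1, 0)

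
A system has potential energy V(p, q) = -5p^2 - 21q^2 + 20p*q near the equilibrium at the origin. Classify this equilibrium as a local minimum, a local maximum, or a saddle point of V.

The Hessian at the origin is H = [[-10, 20], [20, -42]].
det H = -10·-42 − (20)² = 20 > 0 and H[1,1] = -10 < 0, so H is negative definite.
Therefore the origin is a local maximum.

local maximum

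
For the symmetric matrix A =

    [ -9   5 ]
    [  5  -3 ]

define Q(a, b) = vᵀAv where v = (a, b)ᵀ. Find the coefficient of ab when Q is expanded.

10

The coefficient of ab is A[1,2] + A[2,1] = 2·5 = 10.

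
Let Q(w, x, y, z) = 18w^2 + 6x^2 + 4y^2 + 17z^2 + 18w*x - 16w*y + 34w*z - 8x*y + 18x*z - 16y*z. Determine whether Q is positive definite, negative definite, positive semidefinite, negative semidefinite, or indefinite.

positive definite

Write A = [[18, 9, -8, 17], [9, 6, -4, 9], [-8, -4, 4, -8], [17, 9, -8, 17]].
An LDLᵀ factorisation of A has diagonal entries 18, 3/2, 4/9, 1/3.
Counting signs: 4 positive.
Hence Q is positive definite.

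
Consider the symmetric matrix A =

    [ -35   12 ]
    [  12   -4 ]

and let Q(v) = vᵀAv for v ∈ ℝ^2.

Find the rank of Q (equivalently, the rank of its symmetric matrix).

2

An LDLᵀ factorisation of A has diagonal entries -35, 4/35.
That gives 1 positive, 1 negative pivots.
The rank is the number of nonzero pivots: 2.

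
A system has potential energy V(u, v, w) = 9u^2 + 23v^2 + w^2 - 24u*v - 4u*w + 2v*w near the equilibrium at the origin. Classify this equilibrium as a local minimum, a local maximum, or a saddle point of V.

The Hessian at the origin is H = [[18, -24, -4], [-24, 46, 2], [-4, 2, 2]].
Row-reducing H symmetrically gives the diagonal entries 18, 14, 20/63.
Counting signs: 3 positive.
H is positive definite, so the origin is a strict local minimum.

local minimum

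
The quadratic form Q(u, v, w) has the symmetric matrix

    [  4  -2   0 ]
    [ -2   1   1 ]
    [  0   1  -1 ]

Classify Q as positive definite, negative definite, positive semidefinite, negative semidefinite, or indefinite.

A is congruent to a diagonal matrix with 2 positive, 1 negative and 0 zero entries, so Q is indefinite.

indefinite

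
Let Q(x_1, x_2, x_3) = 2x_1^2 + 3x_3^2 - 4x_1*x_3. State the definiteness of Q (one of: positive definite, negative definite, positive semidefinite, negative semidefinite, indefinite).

Write A = [[2, 0, -2], [0, 0, 0], [-2, 0, 3]].
Row-reducing A symmetrically gives the diagonal entries 2, 0, 1.
So there are 2 positive, 1 zero pivots.
Hence Q is positive semidefinite.

positive semidefinite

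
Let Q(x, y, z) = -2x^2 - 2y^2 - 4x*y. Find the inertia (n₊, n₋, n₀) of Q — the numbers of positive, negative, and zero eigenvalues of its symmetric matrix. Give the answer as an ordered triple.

The symmetric matrix is A = [[-2, -2, 0], [-2, -2, 0], [0, 0, 0]].
Applying the same elementary operations to the rows and columns of A produces a congruent diagonal matrix with entries -2, 0, 0.
So there are 1 negative, 2 zero pivots.

(0, 1, 2)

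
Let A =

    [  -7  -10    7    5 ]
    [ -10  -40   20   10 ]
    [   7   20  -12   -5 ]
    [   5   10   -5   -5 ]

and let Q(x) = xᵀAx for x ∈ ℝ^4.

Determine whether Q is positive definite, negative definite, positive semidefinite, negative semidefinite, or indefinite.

Congruent diagonalization of A (simultaneous row and column reduction) yields pivots -7, -180/7, -10/9, 0.
That gives 3 negative, 1 zero pivots.
Hence Q is negative semidefinite.

negative semidefinite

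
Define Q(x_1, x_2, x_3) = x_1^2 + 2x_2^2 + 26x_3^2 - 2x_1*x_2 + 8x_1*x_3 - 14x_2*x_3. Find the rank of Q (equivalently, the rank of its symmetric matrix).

Write A = [[1, -1, 4], [-1, 2, -7], [4, -7, 26]].
Congruent diagonalization of A (simultaneous row and column reduction) yields pivots 1, 1, 1.
Counting signs: 3 positive.
The rank is the number of nonzero pivots: 3.

3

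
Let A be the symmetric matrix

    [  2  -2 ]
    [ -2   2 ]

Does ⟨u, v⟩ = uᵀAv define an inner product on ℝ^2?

no

Row-reducing A symmetrically gives the diagonal entries 2, 0.
Counting signs: 1 positive, 1 zero.
Hence Q is positive semidefinite.
⟨·,·⟩ is an inner product exactly when A is positive definite.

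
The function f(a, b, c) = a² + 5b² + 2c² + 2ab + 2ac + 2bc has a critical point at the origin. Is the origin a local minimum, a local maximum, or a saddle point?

The Hessian at the origin is H = [[2, 2, 2], [2, 10, 2], [2, 2, 4]].
Row-reducing H symmetrically gives the diagonal entries 2, 8, 2.
That gives 3 positive pivots.
H is positive definite, so the origin is a strict local minimum.

local minimum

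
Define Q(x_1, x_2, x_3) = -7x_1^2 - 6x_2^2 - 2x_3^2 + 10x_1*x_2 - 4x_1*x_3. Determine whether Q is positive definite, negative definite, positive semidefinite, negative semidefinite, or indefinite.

negative definite

The symmetric matrix of Q is A = [[-7, 5, -2], [5, -6, 0], [-2, 0, -2]].
Leading principal minors: Δ_1 = -7, Δ_2 = 17, Δ_3 = -10.
The signs alternate starting with Δ_1 < 0, so by Sylvester's criterion Q is negative definite.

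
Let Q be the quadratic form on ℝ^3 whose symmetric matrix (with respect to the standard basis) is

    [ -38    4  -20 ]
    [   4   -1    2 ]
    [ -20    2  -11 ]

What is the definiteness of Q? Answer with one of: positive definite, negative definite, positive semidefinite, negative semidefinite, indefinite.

negative definite

Row-reducing A symmetrically gives the diagonal entries -38, -11/19, -5/11.
That gives 3 negative pivots.
Hence Q is negative definite.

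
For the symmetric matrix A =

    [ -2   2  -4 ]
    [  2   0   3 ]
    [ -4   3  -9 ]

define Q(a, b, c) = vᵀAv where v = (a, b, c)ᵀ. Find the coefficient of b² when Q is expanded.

0

The coefficient of b² is the diagonal entry A[2,2] = 0.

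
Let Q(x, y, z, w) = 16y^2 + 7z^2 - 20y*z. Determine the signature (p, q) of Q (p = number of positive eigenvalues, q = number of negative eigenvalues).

The symmetric matrix is A = [[0, 0, 0, 0], [0, 16, -10, 0], [0, -10, 7, 0], [0, 0, 0, 0]].
Row-reducing A symmetrically gives the diagonal entries 0, 16, 3/4, 0.
So there are 2 positive, 2 zero pivots.

(2, 0)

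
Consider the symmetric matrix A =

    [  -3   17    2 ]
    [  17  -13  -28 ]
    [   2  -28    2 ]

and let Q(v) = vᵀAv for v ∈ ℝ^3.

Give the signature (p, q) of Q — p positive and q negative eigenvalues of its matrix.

Row-reducing A symmetrically gives the diagonal entries -3, 250/3, 0.
Counting signs: 1 positive, 1 negative, 1 zero.

(1, 1)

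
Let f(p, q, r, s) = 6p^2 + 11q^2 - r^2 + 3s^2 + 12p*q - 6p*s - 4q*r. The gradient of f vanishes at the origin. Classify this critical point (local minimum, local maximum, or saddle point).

The Hessian at the origin is H = [[12, 12, 0, -6], [12, 22, -4, 0], [0, -4, -2, 0], [-6, 0, 0, 6]].
Symmetric row and column elimination reduces H to a congruent diagonal form with pivots 12, 10, -18/5, 1.
So there are 3 positive, 1 negative pivots.
H is indefinite, so the origin is a saddle point.

saddle point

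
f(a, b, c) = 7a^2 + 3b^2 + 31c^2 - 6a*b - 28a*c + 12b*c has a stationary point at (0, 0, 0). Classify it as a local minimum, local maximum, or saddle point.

local minimum

The Hessian at the origin is H = [[14, -6, -28], [-6, 6, 12], [-28, 12, 62]].
Row-reducing H symmetrically gives the diagonal entries 14, 24/7, 6.
That gives 3 positive pivots.
H is positive definite, so the origin is a strict local minimum.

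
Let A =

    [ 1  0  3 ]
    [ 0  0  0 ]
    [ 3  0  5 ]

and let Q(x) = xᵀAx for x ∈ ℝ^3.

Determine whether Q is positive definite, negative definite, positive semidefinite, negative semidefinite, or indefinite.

Congruent diagonalization of A (simultaneous row and column reduction) yields pivots 1, 0, -4.
That gives 1 positive, 1 negative, 1 zero pivots.
Hence Q is indefinite.

indefinite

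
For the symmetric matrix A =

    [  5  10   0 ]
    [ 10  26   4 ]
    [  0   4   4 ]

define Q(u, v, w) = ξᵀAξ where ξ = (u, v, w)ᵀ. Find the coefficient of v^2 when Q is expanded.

26

The coefficient of v^2 is the diagonal entry A[2,2] = 26.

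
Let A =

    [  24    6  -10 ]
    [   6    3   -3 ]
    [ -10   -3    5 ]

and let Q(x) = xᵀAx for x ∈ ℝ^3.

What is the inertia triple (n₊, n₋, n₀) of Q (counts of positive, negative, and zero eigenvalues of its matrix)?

Applying the same elementary operations to the rows and columns of A produces a congruent diagonal matrix with entries 24, 3/2, 2/3.
That gives 3 positive pivots.

(3, 0, 0)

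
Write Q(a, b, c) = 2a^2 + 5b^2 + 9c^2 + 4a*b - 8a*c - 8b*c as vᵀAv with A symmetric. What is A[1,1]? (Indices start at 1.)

The coefficient of a^2 in Q is 2, and that is exactly A[1,1].

2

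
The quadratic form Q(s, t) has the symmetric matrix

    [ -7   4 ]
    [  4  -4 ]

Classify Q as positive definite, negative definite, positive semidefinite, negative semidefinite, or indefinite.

negative definite

For the 2×2 matrix [[-7, 4], [4, -4]]: det = -7·-4 − (4)² = 12, trace = -11.
det > 0 so both eigenvalues share the sign of the trace; trace = -11 < 0 ⇒ both negative.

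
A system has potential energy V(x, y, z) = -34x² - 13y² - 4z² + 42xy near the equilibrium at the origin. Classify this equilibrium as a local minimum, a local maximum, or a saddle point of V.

The Hessian at the origin is H = [[-68, 42, 0], [42, -26, 0], [0, 0, -8]].
Row-reducing H symmetrically gives the diagonal entries -68, -1/17, -8.
That gives 3 negative pivots.
H is negative definite, so the origin is a strict local maximum.

local maximum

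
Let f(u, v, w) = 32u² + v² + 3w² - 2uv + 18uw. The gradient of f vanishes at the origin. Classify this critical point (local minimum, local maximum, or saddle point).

local minimum

The Hessian at the origin is H = [[64, -2, 18], [-2, 2, 0], [18, 0, 6]].
An LDLᵀ factorisation of H has diagonal entries 64, 31/16, 24/31.
Counting signs: 3 positive.
H is positive definite, so the origin is a strict local minimum.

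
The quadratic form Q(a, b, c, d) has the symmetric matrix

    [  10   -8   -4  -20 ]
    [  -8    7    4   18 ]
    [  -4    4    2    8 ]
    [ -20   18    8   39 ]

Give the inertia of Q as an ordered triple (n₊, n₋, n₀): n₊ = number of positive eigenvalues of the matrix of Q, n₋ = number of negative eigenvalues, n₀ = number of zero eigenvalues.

Row-reducing A symmetrically gives the diagonal entries 10, 3/5, -2/3, 3.
So there are 3 positive, 1 negative pivots.

(3, 1, 0)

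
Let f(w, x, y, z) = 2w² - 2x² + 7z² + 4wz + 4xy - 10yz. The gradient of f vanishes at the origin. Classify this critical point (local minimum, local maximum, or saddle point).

The Hessian at the origin is H = [[4, 0, 0, 4], [0, -4, 4, 0], [0, 4, 0, -10], [4, 0, -10, 14]].
Congruent diagonalization of H (simultaneous row and column reduction) yields pivots 4, -4, 4, -15.
So there are 2 positive, 2 negative pivots.
H is indefinite, so the origin is a saddle point.

saddle point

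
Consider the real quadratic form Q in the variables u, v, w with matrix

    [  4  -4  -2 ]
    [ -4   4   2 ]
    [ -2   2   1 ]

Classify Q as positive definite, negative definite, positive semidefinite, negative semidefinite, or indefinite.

Applying the same elementary operations to the rows and columns of A produces a congruent diagonal matrix with entries 4, 0, 0.
That gives 1 positive, 2 zero pivots.
Hence Q is positive semidefinite.

positive semidefinite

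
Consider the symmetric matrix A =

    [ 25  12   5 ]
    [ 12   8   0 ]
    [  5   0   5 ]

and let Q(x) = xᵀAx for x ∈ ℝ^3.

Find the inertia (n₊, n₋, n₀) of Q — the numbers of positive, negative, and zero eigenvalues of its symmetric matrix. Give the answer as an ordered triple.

(3, 0, 0)

An LDLᵀ factorisation of A has diagonal entries 25, 56/25, 10/7.
Counting signs: 3 positive.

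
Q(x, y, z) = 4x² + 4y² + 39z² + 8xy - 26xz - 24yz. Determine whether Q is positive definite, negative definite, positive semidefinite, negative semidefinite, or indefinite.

indefinite

The symmetric matrix is A = [[4, 4, -13], [4, 4, -12], [-13, -12, 39]].
A is congruent to a diagonal matrix with 2 positive, 1 negative and 0 zero entries, so Q is indefinite.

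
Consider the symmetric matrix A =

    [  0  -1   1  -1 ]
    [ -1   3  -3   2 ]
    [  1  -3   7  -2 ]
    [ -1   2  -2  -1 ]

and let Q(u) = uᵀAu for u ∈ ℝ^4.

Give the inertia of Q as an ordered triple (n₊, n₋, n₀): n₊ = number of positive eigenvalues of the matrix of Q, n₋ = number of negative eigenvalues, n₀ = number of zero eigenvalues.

By Sylvester's law of inertia any congruent diagonalization of A has 2 positive, 2 negative and 0 zero entries.

(2, 2, 0)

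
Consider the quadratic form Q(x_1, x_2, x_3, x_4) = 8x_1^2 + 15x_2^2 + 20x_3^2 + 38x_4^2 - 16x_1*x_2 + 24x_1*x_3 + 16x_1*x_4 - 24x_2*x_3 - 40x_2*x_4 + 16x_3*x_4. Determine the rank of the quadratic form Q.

Write A = [[8, -8, 12, 8], [-8, 15, -12, -20], [12, -12, 20, 8], [8, -20, 8, 38]].
An LDLᵀ factorisation of A has diagonal entries 8, 7, 2, 10/7.
So there are 4 positive pivots.
The rank is the number of nonzero pivots: 4.

4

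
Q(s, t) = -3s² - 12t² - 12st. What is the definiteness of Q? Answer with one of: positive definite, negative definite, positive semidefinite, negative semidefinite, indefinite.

negative semidefinite

The associated matrix is A = [[-3, -6], [-6, -12]].
Applying the same elementary operations to the rows and columns of A produces a congruent diagonal matrix with entries -3, 0.
That gives 1 negative, 1 zero pivots.
Hence Q is negative semidefinite.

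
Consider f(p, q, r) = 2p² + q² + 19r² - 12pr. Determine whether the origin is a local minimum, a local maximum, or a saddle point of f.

The Hessian at the origin is H = [[4, 0, -12], [0, 2, 0], [-12, 0, 38]].
Congruent diagonalization of H (simultaneous row and column reduction) yields pivots 4, 2, 2.
So there are 3 positive pivots.
H is positive definite, so the origin is a strict local minimum.

local minimum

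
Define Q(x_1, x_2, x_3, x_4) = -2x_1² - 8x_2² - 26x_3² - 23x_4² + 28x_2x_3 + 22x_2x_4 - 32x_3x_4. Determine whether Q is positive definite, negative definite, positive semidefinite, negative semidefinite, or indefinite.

negative definite

The symmetric matrix of Q is A = [[-2, 0, 0, 0], [0, -8, 14, 11], [0, 14, -26, -16], [0, 11, -16, -23]].
Leading principal minors: Δ_1 = -2, Δ_2 = 16, Δ_3 = -24, Δ_4 = 20.
The signs alternate starting with Δ_1 < 0, so by Sylvester's criterion Q is negative definite.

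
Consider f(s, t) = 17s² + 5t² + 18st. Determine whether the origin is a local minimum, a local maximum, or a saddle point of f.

The Hessian at the origin is H = [[34, 18], [18, 10]].
det H = 34·10 − (18)² = 16 > 0 and H[1,1] = 34 > 0, so H is positive definite.
Therefore the origin is a local minimum.

local minimum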